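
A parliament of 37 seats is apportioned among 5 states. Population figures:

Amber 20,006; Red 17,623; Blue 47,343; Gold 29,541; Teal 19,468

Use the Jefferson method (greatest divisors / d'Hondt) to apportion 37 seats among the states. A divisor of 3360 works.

With modified divisor 3360: modified quotas Amber 5.954, Red 5.245, Blue 14.090, Gold 8.792, Teal 5.794.
Rounding down: Amber 5, Red 5, Blue 14, Gold 8, Teal 5 (total 37).

Amber: 5, Red: 5, Blue: 14, Gold: 8, Teal: 5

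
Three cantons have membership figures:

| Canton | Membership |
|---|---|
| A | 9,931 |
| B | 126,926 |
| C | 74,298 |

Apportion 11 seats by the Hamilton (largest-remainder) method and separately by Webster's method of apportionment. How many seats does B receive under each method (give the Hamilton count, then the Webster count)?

Hamilton: A 0, B 7, C 4.
Webster: A 1, B 6, C 4.
B gets 7 under Hamilton and 6 under Webster.

7 and 6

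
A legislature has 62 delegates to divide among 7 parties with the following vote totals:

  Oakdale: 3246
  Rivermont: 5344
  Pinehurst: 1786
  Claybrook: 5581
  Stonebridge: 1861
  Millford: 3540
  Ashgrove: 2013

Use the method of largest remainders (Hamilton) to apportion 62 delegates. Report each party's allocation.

Oakdale=9; Rivermont=14; Pinehurst=5; Claybrook=15; Stonebridge=5; Millford=9; Ashgrove=5

Total 23371; standard divisor 23371/62 ≈ 376.952.
Standard quotas: Oakdale 8.6112, Rivermont 14.1769, Pinehurst 4.7380, Claybrook 14.8056, Stonebridge 4.9370, Millford 9.3911, Ashgrove 5.3402.
Lower quotas: Oakdale 8, Rivermont 14, Pinehurst 4, Claybrook 14, Stonebridge 4, Millford 9, Ashgrove 5 (sum 58, leaving 4 seats).
Remainders in descending order: Stonebridge 0.9370, Claybrook 0.8056, Pinehurst 0.7380, Oakdale 0.6112, Millford 0.3911, Ashgrove 0.3402, Rivermont 0.1769.
Largest remainders: Stonebridge, Claybrook, Pinehurst, Oakdale receive the extra seats.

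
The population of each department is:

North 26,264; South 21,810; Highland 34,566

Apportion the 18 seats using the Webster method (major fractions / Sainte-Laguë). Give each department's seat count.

Standard divisor 82640/18 ≈ 4591.111; standard quotas: North 5.721, South 4.750, Highland 7.529.
Rounding to the nearest integer gives 6, 5, 8 = 19 seats, so the divisor must be adjusted.
With modified divisor 4700: modified quotas North 5.588, South 4.640, Highland 7.354.
Rounding to the nearest integer: North 6, South 5, Highland 7 (total 18).

North=6; South=5; Highland=7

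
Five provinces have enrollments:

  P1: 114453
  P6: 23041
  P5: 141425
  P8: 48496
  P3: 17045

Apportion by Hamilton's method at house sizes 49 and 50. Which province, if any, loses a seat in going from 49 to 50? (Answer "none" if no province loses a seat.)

P3

At 49 seats: P1 16, P6 3, P5 20, P8 7, P3 3.
At 50 seats: P1 17, P6 3, P5 21, P8 7, P3 2.
P3 drops from 3 to 2.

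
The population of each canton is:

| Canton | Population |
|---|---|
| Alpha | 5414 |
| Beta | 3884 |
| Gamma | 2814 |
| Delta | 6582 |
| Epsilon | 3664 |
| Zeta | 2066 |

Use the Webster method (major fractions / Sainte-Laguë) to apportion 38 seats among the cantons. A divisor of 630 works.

With modified divisor 630: modified quotas Alpha 8.594, Beta 6.165, Gamma 4.467, Delta 10.448, Epsilon 5.816, Zeta 3.279.
Rounding to the nearest integer: Alpha 9, Beta 6, Gamma 4, Delta 10, Epsilon 6, Zeta 3 (total 38).

Alpha 9, Beta 6, Gamma 4, Delta 10, Epsilon 6, Zeta 3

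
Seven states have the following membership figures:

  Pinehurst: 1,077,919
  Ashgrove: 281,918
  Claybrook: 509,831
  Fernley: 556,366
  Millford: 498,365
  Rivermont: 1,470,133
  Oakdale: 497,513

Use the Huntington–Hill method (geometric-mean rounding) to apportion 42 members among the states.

Pinehurst: 9, Ashgrove: 3, Claybrook: 4, Fernley: 5, Millford: 4, Rivermont: 13, Oakdale: 4

With divisor 114547: modified quotas Pinehurst 9.410, Ashgrove 2.461, Claybrook 4.451, Fernley 4.857, Millford 4.351, Rivermont 12.834, Oakdale 4.343.
Geometric-mean thresholds: Pinehurst √(9·10)=9.487, Ashgrove √(2·3)=2.449, Claybrook √(4·5)=4.472, Fernley √(4·5)=4.472, Millford √(4·5)=4.472, Rivermont √(12·13)=12.490, Oakdale √(4·5)=4.472.
Each quota rounded against its threshold gives Pinehurst 9, Ashgrove 3, Claybrook 4, Fernley 5, Millford 4, Rivermont 13, Oakdale 4 (total 42).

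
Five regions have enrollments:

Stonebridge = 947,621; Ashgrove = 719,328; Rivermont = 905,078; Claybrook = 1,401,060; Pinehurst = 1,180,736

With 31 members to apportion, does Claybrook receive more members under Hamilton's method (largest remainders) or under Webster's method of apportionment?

Hamilton: Stonebridge 6, Ashgrove 4, Rivermont 6, Claybrook 8, Pinehurst 7.
Webster: Stonebridge 6, Ashgrove 4, Rivermont 5, Claybrook 9, Pinehurst 7.
Claybrook gets 8 under Hamilton and 9 under Webster.

Webster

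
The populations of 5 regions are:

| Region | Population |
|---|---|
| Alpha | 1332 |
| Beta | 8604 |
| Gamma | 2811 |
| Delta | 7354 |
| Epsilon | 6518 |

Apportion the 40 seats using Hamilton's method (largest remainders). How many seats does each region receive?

Alpha=2; Beta=13; Gamma=4; Delta=11; Epsilon=10

Standard divisor: 26619 ÷ 40 ≈ 665.475.
Standard quotas: Alpha 2.0016, Beta 12.9291, Gamma 4.2241, Delta 11.0508, Epsilon 9.7945.
Lower quotas: Alpha 2, Beta 12, Gamma 4, Delta 11, Epsilon 9 (sum 38, leaving 2 seats).
Remainders in descending order: Beta 0.9291, Epsilon 0.7945, Gamma 0.2241, Delta 0.0508, Alpha 0.0016.
The surplus seats go to Beta, Epsilon.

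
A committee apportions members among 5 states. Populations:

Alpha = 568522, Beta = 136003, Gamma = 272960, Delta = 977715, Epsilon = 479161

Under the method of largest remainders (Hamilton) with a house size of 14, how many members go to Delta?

Standard divisor: 2434361 ÷ 14 ≈ 173882.929.
Standard quotas: Alpha 3.2696, Beta 0.7822, Gamma 1.5698, Delta 5.6228, Epsilon 2.7557.
Lower quotas: Alpha 3, Beta 0, Gamma 1, Delta 5, Epsilon 2 (sum 11, leaving 3 seats).
Remainders in descending order: Beta 0.7822, Epsilon 0.7557, Delta 0.6228, Gamma 0.5698, Alpha 0.2696.
The surplus seats go to Beta, Epsilon, Delta.
Delta receives 6.

6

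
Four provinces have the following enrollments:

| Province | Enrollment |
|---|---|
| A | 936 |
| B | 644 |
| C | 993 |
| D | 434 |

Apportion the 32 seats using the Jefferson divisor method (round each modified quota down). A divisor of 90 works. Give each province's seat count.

With modified divisor 90: modified quotas A 10.400, B 7.156, C 11.033, D 4.822.
Rounding down: A 10, B 7, C 11, D 4 (total 32).

A: 10, B: 7, C: 11, D: 4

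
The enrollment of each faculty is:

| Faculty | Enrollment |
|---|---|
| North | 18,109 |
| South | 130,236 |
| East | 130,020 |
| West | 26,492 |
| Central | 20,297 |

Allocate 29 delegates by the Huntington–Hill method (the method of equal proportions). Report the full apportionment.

With divisor 11326: modified quotas North 1.599, South 11.499, East 11.480, West 2.339, Central 1.792.
Geometric-mean thresholds: North √(1·2)=1.414, South √(11·12)=11.489, East √(11·12)=11.489, West √(2·3)=2.449, Central √(1·2)=1.414.
Each quota rounded against its threshold gives North 2, South 12, East 11, West 2, Central 2 (total 29).

North 2, South 12, East 11, West 2, Central 2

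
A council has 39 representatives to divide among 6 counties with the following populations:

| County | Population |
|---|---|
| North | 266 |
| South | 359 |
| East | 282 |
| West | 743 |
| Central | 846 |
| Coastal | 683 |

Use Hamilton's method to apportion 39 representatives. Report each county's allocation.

North: 3, South: 5, East: 4, West: 9, Central: 10, Coastal: 8

The standard divisor is 3179/39 ≈ 81.513.
Standard quotas: North 3.263, South 4.404, East 3.460, West 9.115, Central 10.379, Coastal 8.379.
Lower quotas: North 3, South 4, East 3, West 9, Central 10, Coastal 8 (sum 37, leaving 2 seats).
Remainders in descending order: East 0.460, South 0.404, Coastal 0.379, Central 0.379, North 0.263, West 0.115.
Largest remainders: East, South receive the extra seats.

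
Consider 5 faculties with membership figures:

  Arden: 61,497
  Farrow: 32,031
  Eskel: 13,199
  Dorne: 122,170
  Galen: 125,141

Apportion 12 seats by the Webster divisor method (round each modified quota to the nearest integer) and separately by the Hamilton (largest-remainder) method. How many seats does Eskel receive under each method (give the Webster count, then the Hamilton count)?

Webster: Arden 2, Farrow 1, Eskel 0, Dorne 4, Galen 5.
Hamilton: Arden 2, Farrow 1, Eskel 1, Dorne 4, Galen 4.
Eskel gets 0 under Webster and 1 under Hamilton.

0 and 1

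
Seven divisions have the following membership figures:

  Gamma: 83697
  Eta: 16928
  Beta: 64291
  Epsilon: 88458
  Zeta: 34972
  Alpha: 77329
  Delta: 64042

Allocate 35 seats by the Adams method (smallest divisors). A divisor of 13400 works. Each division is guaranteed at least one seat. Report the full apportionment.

With modified divisor 13400: modified quotas Gamma 6.246, Eta 1.263, Beta 4.798, Epsilon 6.601, Zeta 2.610, Alpha 5.771, Delta 4.779.
Rounding up: Gamma 7, Eta 2, Beta 5, Epsilon 7, Zeta 3, Alpha 6, Delta 5 (total 35).

Gamma=7, Eta=2, Beta=5, Epsilon=7, Zeta=3, Alpha=6, Delta=5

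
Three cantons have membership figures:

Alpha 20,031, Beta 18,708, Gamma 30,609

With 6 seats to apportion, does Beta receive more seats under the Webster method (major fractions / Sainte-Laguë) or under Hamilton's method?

Webster

Webster: Alpha 2, Beta 2, Gamma 2.
Hamilton: Alpha 2, Beta 1, Gamma 3.
Beta gets 2 under Webster and 1 under Hamilton.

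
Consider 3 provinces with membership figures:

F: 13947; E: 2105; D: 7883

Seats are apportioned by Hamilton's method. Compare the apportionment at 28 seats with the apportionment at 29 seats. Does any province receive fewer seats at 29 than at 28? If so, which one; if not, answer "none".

At 28 seats: F 16, E 3, D 9.
At 29 seats: F 17, E 2, D 10.
E drops from 3 to 2.

E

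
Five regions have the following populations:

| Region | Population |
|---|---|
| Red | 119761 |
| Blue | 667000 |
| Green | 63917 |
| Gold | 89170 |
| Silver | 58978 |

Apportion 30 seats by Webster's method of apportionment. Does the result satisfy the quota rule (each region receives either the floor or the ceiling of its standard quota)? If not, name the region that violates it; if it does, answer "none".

Standard quotas: Red 3.597, Blue 20.034, Green 1.920, Gold 2.678, Silver 1.771.
Webster allocation: Red 4, Blue 19, Green 2, Gold 3, Silver 2.
Blue has quota 20.034 (lower 20, upper 21) but receives 19 — outside the quota interval.

Blue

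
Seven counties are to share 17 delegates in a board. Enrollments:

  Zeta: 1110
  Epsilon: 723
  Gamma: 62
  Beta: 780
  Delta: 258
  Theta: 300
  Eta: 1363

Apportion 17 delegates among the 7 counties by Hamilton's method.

Total 4596; standard divisor 4596/17 ≈ 270.353.
Standard quotas: Zeta 4.106, Epsilon 2.674, Gamma 0.229, Beta 2.885, Delta 0.954, Theta 1.110, Eta 5.042.
Lower quotas: Zeta 4, Epsilon 2, Gamma 0, Beta 2, Delta 0, Theta 1, Eta 5 (sum 14, leaving 3 seats).
Remainders in descending order: Delta 0.954, Beta 0.885, Epsilon 0.674, Gamma 0.229, Theta 0.110, Zeta 0.106, Eta 0.042.
Largest remainders: Delta, Beta, Epsilon receive the extra seats.

Zeta: 4, Epsilon: 3, Gamma: 0, Beta: 3, Delta: 1, Theta: 1, Eta: 5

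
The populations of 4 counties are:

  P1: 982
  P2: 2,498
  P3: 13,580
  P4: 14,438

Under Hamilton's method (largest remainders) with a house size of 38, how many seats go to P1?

1

Standard divisor: 31498 ÷ 38 ≈ 828.895.
Standard quotas: P1 1.1847, P2 3.0137, P3 16.3833, P4 17.4184.
Lower quotas: P1 1, P2 3, P3 16, P4 17 (sum 37, leaving 1 seat).
Remainders in descending order: P4 0.4184, P3 0.3833, P1 0.1847, P2 0.0137.
The surplus seat goes to P4.
P1 receives 1.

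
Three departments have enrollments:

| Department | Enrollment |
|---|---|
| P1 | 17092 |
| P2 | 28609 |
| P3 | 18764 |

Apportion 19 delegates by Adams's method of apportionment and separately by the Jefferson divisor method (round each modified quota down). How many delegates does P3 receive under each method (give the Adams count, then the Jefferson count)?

Adams: P1 5, P2 8, P3 6.
Jefferson: P1 5, P2 9, P3 5.
P3 gets 6 under Adams and 5 under Jefferson.

6 and 5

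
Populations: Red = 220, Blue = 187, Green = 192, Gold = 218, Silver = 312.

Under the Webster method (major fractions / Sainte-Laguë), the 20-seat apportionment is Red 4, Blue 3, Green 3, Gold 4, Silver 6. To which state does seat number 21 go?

Green

Priority for the next seat is population ÷ (current seats + 0.5).
Priorities: Red 48.889, Blue 53.429, Green 54.857, Gold 48.444, Silver 48.000.
Highest priority: Green.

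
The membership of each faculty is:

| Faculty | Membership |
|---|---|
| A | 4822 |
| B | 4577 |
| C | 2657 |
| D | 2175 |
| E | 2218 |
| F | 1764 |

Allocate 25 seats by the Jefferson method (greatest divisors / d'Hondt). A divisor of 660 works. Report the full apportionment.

With modified divisor 660: modified quotas A 7.306, B 6.935, C 4.026, D 3.295, E 3.361, F 2.673.
Rounding down: A 7, B 6, C 4, D 3, E 3, F 2 (total 25).

A=7; B=6; C=4; D=3; E=3; F=2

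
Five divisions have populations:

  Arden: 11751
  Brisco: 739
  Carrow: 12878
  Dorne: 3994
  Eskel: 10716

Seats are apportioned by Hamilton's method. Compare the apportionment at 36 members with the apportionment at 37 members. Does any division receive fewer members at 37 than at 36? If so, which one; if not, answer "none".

At 36 seats: Arden 10, Brisco 1, Carrow 11, Dorne 4, Eskel 10.
At 37 seats: Arden 11, Brisco 0, Carrow 12, Dorne 4, Eskel 10.
Brisco drops from 1 to 0.

Brisco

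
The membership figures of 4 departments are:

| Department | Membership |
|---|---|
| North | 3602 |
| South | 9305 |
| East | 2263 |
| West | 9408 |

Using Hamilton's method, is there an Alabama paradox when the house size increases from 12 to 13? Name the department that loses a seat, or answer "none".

none

At 12 seats: North 2, South 4, East 1, West 5.
At 13 seats: North 2, South 5, East 1, West 5.
No department's allocation decreased.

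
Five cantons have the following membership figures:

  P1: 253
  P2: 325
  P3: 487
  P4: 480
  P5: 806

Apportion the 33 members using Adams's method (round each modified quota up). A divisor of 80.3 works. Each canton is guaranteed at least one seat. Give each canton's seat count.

P1: 4; P2: 5; P3: 7; P4: 6; P5: 11

With modified divisor 80.3: modified quotas P1 3.151, P2 4.047, P3 6.065, P4 5.978, P5 10.037.
Rounding up: P1 4, P2 5, P3 7, P4 6, P5 11 (total 33).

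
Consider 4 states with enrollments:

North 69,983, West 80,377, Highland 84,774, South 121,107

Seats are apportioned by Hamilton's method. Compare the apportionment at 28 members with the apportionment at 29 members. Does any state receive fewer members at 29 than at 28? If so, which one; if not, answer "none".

At 28 seats: North 5, West 6, Highland 7, South 10.
At 29 seats: North 6, West 6, Highland 7, South 10.
No state's allocation decreased.

none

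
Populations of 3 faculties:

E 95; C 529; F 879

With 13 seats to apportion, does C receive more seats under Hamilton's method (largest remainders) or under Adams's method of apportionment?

Hamilton: E 1, C 4, F 8.
Adams: E 1, C 5, F 7.
C gets 4 under Hamilton and 5 under Adams.

Adams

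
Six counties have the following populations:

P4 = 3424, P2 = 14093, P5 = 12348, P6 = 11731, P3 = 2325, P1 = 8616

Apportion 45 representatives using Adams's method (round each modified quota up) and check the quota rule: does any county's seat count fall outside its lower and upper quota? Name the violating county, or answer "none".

none

Standard quotas: P4 2.933, P2 12.071, P5 10.577, P6 10.048, P3 1.991, P1 7.380.
Adams allocation: P4 3, P2 12, P5 11, P6 10, P3 2, P1 7.
Every allocation lies between the lower and upper quota.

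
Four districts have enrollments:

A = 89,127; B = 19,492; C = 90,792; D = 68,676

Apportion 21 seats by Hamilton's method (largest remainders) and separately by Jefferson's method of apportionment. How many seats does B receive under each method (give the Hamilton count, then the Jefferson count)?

2 and 1

Hamilton: A 7, B 2, C 7, D 5.
Jefferson: A 7, B 1, C 7, D 6.
B gets 2 under Hamilton and 1 under Jefferson.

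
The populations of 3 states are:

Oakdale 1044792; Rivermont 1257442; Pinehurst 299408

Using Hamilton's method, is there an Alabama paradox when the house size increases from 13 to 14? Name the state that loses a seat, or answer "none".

At 13 seats: Oakdale 5, Rivermont 6, Pinehurst 2.
At 14 seats: Oakdale 6, Rivermont 7, Pinehurst 1.
Pinehurst drops from 2 to 1.

Pinehurst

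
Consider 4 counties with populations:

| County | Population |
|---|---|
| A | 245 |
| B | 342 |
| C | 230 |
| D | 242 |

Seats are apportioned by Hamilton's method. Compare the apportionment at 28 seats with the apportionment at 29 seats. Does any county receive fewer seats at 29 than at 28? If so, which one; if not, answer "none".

At 28 seats: A 7, B 9, C 6, D 6.
At 29 seats: A 7, B 9, C 6, D 7.
No county's allocation decreased.

none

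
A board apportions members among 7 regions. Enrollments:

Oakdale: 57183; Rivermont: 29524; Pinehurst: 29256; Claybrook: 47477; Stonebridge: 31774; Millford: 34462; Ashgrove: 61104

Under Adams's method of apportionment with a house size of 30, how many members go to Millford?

Standard divisor 290780/30 ≈ 9692.667; standard quotas: Oakdale 5.900, Rivermont 3.046, Pinehurst 3.018, Claybrook 4.898, Stonebridge 3.278, Millford 3.555, Ashgrove 6.304.
Rounding up gives 6, 4, 4, 5, 4, 4, 7 = 34 seats, so the divisor must be adjusted.
With modified divisor 11000: modified quotas Oakdale 5.198, Rivermont 2.684, Pinehurst 2.660, Claybrook 4.316, Stonebridge 2.889, Millford 3.133, Ashgrove 5.555.
Rounding up: Oakdale 6, Rivermont 3, Pinehurst 3, Claybrook 5, Stonebridge 3, Millford 4, Ashgrove 6 (total 30).
Millford receives 4.

4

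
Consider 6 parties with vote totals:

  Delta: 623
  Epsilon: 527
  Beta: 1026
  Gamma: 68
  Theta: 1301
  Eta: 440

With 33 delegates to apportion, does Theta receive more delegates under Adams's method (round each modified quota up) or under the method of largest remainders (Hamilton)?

Hamilton

Adams: Delta 5, Epsilon 5, Beta 8, Gamma 1, Theta 10, Eta 4.
Hamilton: Delta 5, Epsilon 4, Beta 8, Gamma 1, Theta 11, Eta 4.
Theta gets 10 under Adams and 11 under Hamilton.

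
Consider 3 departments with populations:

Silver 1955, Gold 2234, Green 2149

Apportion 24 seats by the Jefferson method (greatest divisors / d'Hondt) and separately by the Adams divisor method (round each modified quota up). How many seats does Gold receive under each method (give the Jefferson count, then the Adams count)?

9 and 8

Jefferson: Silver 7, Gold 9, Green 8.
Adams: Silver 8, Gold 8, Green 8.
Gold gets 9 under Jefferson and 8 under Adams.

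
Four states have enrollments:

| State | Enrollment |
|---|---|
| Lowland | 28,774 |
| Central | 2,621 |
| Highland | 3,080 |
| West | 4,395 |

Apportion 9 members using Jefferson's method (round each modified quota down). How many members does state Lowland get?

8

Standard divisor 38870/9 ≈ 4318.889; standard quotas: Lowland 6.662, Central 0.607, Highland 0.713, West 1.018.
Rounding down gives 6, 0, 0, 1 = 7 seats, so the divisor must be adjusted.
With modified divisor 3400: modified quotas Lowland 8.463, Central 0.771, Highland 0.906, West 1.293.
Rounding down: Lowland 8, Central 0, Highland 0, West 1 (total 9).
Lowland receives 8.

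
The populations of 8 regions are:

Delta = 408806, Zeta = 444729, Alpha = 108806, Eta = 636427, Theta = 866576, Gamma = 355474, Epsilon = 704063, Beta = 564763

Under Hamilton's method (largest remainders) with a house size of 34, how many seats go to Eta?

The standard divisor is 4089644/34 ≈ 120283.647.
Standard quotas: Delta 3.3987, Zeta 3.6973, Alpha 0.9046, Eta 5.2911, Theta 7.2044, Gamma 2.9553, Epsilon 5.8534, Beta 4.6953.
Lower quotas: Delta 3, Zeta 3, Alpha 0, Eta 5, Theta 7, Gamma 2, Epsilon 5, Beta 4 (sum 29, leaving 5 seats).
Remainders in descending order: Gamma 0.9553, Alpha 0.9046, Epsilon 0.8534, Zeta 0.6973, Beta 0.6953, Delta 0.3987, Eta 0.2911, Theta 0.2044.
The surplus seats go to Gamma, Alpha, Epsilon, Zeta, Beta.
Eta receives 5.

5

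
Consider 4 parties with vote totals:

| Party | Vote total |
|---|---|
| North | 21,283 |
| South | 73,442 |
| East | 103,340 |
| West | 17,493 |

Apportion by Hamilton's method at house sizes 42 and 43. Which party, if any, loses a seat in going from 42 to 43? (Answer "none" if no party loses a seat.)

West

At 42 seats: North 4, South 14, East 20, West 4.
At 43 seats: North 4, South 15, East 21, West 3.
West drops from 4 to 3.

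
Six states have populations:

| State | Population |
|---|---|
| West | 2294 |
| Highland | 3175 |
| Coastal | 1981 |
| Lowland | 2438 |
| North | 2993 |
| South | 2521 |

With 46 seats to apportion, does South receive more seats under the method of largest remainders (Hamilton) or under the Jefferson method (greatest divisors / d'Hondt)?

Hamilton: West 7, Highland 9, Coastal 6, Lowland 7, North 9, South 8.
Jefferson: West 7, Highland 10, Coastal 6, Lowland 7, North 9, South 7.
South gets 8 under Hamilton and 7 under Jefferson.

Hamilton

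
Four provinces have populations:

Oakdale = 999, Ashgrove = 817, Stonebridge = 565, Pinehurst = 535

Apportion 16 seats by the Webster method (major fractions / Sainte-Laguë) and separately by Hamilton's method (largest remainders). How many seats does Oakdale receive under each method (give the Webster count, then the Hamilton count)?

6 and 5

Webster: Oakdale 6, Ashgrove 4, Stonebridge 3, Pinehurst 3.
Hamilton: Oakdale 5, Ashgrove 5, Stonebridge 3, Pinehurst 3.
Oakdale gets 6 under Webster and 5 under Hamilton.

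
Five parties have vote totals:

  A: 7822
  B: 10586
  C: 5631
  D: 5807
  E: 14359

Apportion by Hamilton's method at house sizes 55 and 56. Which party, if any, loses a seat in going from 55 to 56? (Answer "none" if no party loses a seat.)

none

At 55 seats: A 10, B 13, C 7, D 7, E 18.
At 56 seats: A 10, B 14, C 7, D 7, E 18.
No party's allocation decreased.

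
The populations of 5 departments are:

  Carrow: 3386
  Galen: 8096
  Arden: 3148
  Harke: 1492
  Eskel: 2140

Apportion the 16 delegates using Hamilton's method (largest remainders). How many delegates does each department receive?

The standard divisor is 18262/16 ≈ 1141.375.
Standard quotas: Carrow 2.9666, Galen 7.0932, Arden 2.7581, Harke 1.3072, Eskel 1.8749.
Lower quotas: Carrow 2, Galen 7, Arden 2, Harke 1, Eskel 1 (sum 13, leaving 3 seats).
Remainders in descending order: Carrow 0.9666, Eskel 0.8749, Arden 0.7581, Harke 0.3072, Galen 0.0932.
Largest remainders: Carrow, Eskel, Arden receive the extra seats.

Carrow: 3; Galen: 7; Arden: 3; Harke: 1; Eskel: 2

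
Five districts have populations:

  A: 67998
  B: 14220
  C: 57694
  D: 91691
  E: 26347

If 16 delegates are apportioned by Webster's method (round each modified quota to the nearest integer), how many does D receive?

6

Standard divisor 257950/16 ≈ 16121.875; standard quotas: A 4.218, B 0.882, C 3.579, D 5.687, E 1.634.
Rounding to the nearest integer gives 4, 1, 4, 6, 2 = 17 seats, so the divisor must be adjusted.
With modified divisor 16600: modified quotas A 4.096, B 0.857, C 3.476, D 5.524, E 1.587.
Rounding to the nearest integer: A 4, B 1, C 3, D 6, E 2 (total 16).
D receives 6.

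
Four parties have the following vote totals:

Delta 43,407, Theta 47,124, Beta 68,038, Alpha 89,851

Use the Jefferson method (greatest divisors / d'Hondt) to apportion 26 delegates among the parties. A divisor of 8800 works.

With modified divisor 8800: modified quotas Delta 4.933, Theta 5.355, Beta 7.732, Alpha 10.210.
Rounding down: Delta 4, Theta 5, Beta 7, Alpha 10 (total 26).

Delta=4, Theta=5, Beta=7, Alpha=10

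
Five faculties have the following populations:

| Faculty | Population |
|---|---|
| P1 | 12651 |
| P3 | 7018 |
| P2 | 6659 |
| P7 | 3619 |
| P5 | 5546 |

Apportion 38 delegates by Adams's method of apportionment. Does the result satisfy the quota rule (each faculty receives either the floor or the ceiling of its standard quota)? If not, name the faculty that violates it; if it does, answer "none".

none

Standard quotas: P1 13.545, P3 7.514, P2 7.129, P7 3.875, P5 5.938.
Adams allocation: P1 13, P3 8, P2 7, P7 4, P5 6.
Every allocation lies between the lower and upper quota.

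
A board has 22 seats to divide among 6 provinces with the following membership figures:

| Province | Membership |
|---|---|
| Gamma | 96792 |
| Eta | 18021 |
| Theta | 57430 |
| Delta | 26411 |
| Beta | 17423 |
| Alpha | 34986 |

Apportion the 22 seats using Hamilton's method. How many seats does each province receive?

Gamma 8, Eta 2, Theta 5, Delta 2, Beta 2, Alpha 3

The standard divisor is 251063/22 ≈ 11411.955.
Standard quotas: Gamma 8.4816, Eta 1.5791, Theta 5.0324, Delta 2.3143, Beta 1.5267, Alpha 3.0657.
Lower quotas: Gamma 8, Eta 1, Theta 5, Delta 2, Beta 1, Alpha 3 (sum 20, leaving 2 seats).
Remainders in descending order: Eta 0.5791, Beta 0.5267, Gamma 0.4816, Delta 0.3143, Alpha 0.0657, Theta 0.0324.
The surplus seats go to Eta, Beta.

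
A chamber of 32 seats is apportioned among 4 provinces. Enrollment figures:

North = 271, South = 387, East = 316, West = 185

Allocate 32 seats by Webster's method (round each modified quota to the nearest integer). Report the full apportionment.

North 7; South 11; East 9; West 5

Standard divisor 1159/32 ≈ 36.219; standard quotas: North 7.482, South 10.685, East 8.725, West 5.108.
Rounding to the nearest integer gives North 7, South 11, East 9, West 5 — total 32, matching the house size, so no adjustment is needed.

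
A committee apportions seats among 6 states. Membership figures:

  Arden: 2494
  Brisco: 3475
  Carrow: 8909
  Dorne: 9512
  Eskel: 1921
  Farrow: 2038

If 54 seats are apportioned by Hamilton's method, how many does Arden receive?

Standard divisor: 28349 ÷ 54 ≈ 524.981.
Standard quotas: Arden 4.7506, Brisco 6.6193, Carrow 16.9701, Dorne 18.1187, Eskel 3.6592, Farrow 3.8820.
Lower quotas: Arden 4, Brisco 6, Carrow 16, Dorne 18, Eskel 3, Farrow 3 (sum 50, leaving 4 seats).
Remainders in descending order: Carrow 0.9701, Farrow 0.8820, Arden 0.7506, Eskel 0.6592, Brisco 0.6193, Dorne 0.1187.
Largest remainders: Carrow, Farrow, Arden, Eskel receive the extra seats.
Arden receives 5.

5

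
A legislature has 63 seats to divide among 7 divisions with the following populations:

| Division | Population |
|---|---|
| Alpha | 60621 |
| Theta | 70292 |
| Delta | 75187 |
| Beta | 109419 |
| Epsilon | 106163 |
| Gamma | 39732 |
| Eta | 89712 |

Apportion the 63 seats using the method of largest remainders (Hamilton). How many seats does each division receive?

Alpha 7, Theta 8, Delta 9, Beta 12, Epsilon 12, Gamma 5, Eta 10

Standard divisor: 551126 ÷ 63 ≈ 8748.032.
Standard quotas: Alpha 6.9297, Theta 8.0352, Delta 8.5947, Beta 12.5078, Epsilon 12.1356, Gamma 4.5418, Eta 10.2551.
Lower quotas: Alpha 6, Theta 8, Delta 8, Beta 12, Epsilon 12, Gamma 4, Eta 10 (sum 60, leaving 3 seats).
Remainders in descending order: Alpha 0.9297, Delta 0.5947, Gamma 0.5418, Beta 0.5078, Eta 0.2551, Epsilon 0.1356, Theta 0.0352.
Largest remainders: Alpha, Delta, Gamma receive the extra seats.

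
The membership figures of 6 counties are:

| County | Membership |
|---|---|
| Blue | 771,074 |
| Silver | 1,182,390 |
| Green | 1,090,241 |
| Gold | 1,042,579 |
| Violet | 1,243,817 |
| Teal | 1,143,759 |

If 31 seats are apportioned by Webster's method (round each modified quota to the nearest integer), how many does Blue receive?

Standard divisor 6473860/31 ≈ 208834.194; standard quotas: Blue 3.692, Silver 5.662, Green 5.221, Gold 4.992, Violet 5.956, Teal 5.477.
Rounding to the nearest integer gives Blue 4, Silver 6, Green 5, Gold 5, Violet 6, Teal 5 — total 31, matching the house size, so no adjustment is needed.
Blue receives 4.

4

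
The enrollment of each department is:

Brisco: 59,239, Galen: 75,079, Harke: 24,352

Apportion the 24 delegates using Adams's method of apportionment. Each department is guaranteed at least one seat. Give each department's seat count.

Standard divisor 158670/24 ≈ 6611.25; standard quotas: Brisco 8.960, Galen 11.356, Harke 3.683.
Rounding up gives 9, 12, 4 = 25 seats, so the divisor must be adjusted.
With modified divisor 7100: modified quotas Brisco 8.344, Galen 10.575, Harke 3.430.
Rounding up: Brisco 9, Galen 11, Harke 4 (total 24).

Brisco 9, Galen 11, Harke 4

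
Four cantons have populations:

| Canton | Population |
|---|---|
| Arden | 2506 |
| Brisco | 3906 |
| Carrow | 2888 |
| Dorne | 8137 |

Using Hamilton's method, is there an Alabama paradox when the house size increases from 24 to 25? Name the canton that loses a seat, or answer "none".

Arden

At 24 seats: Arden 4, Brisco 5, Carrow 4, Dorne 11.
At 25 seats: Arden 3, Brisco 6, Carrow 4, Dorne 12.
Arden drops from 4 to 3.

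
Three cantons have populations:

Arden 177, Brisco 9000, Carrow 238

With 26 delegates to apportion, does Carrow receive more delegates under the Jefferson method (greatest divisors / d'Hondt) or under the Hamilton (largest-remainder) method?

Jefferson: Arden 0, Brisco 26, Carrow 0.
Hamilton: Arden 0, Brisco 25, Carrow 1.
Carrow gets 0 under Jefferson and 1 under Hamilton.

Hamilton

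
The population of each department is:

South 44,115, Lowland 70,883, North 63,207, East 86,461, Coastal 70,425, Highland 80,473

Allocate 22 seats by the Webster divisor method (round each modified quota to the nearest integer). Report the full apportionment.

South 2, Lowland 4, North 3, East 5, Coastal 4, Highland 4

Standard divisor 415564/22 ≈ 18889.273; standard quotas: South 2.335, Lowland 3.753, North 3.346, East 4.577, Coastal 3.728, Highland 4.260.
Rounding to the nearest integer gives South 2, Lowland 4, North 3, East 5, Coastal 4, Highland 4 — total 22, matching the house size, so no adjustment is needed.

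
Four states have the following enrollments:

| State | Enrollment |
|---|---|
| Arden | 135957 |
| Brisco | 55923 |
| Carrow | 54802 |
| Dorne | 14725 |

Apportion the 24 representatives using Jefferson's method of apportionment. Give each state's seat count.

Standard divisor 261407/24 ≈ 10891.958; standard quotas: Arden 12.482, Brisco 5.134, Carrow 5.031, Dorne 1.352.
Rounding down gives 12, 5, 5, 1 = 23 seats, so the divisor must be adjusted.
With modified divisor 10100: modified quotas Arden 13.461, Brisco 5.537, Carrow 5.426, Dorne 1.458.
Rounding down: Arden 13, Brisco 5, Carrow 5, Dorne 1 (total 24).

Arden 13, Brisco 5, Carrow 5, Dorne 1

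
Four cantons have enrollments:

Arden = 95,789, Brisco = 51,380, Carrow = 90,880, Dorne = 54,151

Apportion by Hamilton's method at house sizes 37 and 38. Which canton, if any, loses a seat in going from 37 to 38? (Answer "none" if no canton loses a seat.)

none

At 37 seats: Arden 12, Brisco 6, Carrow 12, Dorne 7.
At 38 seats: Arden 12, Brisco 7, Carrow 12, Dorne 7.
No canton's allocation decreased.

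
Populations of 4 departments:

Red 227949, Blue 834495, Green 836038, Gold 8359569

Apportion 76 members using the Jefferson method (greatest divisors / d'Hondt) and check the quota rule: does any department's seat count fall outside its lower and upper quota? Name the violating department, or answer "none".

Gold

Standard quotas: Red 1.689, Blue 6.183, Green 6.194, Gold 61.934.
Jefferson allocation: Red 1, Blue 6, Green 6, Gold 63.
Gold has quota 61.934 (lower 61, upper 62) but receives 63 — outside the quota interval.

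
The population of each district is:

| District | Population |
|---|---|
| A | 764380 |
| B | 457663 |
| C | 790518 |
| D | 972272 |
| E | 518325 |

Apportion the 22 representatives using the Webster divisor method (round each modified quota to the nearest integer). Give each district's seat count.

A: 5, B: 3, C: 5, D: 6, E: 3

Standard divisor 3503158/22 ≈ 159234.455; standard quotas: A 4.800, B 2.874, C 4.964, D 6.106, E 3.255.
Rounding to the nearest integer gives A 5, B 3, C 5, D 6, E 3 — total 22, matching the house size, so no adjustment is needed.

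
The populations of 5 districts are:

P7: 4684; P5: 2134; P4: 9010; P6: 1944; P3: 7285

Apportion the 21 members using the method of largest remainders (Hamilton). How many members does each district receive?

The standard divisor is 25057/21 ≈ 1193.19.
Standard quotas: P7 3.9256, P5 1.7885, P4 7.5512, P6 1.6292, P3 6.1055.
Lower quotas: P7 3, P5 1, P4 7, P6 1, P3 6 (sum 18, leaving 3 seats).
Remainders in descending order: P7 0.9256, P5 0.7885, P6 0.6292, P4 0.5512, P3 0.1055.
The surplus seats go to P7, P5, P6.

P7=4; P5=2; P4=7; P6=2; P3=6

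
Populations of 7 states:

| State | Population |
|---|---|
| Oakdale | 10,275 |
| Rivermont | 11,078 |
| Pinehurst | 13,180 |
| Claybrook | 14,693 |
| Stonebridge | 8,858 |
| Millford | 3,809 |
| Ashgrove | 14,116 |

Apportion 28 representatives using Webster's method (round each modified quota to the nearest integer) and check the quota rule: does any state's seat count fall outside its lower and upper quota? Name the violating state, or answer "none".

Standard quotas: Oakdale 3.785, Rivermont 4.081, Pinehurst 4.855, Claybrook 5.413, Stonebridge 3.263, Millford 1.403, Ashgrove 5.200.
Webster allocation: Oakdale 4, Rivermont 4, Pinehurst 5, Claybrook 6, Stonebridge 3, Millford 1, Ashgrove 5.
Every allocation lies between the lower and upper quota.

none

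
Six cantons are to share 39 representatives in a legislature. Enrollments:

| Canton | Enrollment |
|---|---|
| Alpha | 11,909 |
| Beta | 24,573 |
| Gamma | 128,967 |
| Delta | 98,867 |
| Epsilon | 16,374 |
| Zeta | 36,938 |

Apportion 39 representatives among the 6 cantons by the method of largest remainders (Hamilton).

Alpha 1, Beta 3, Gamma 16, Delta 12, Epsilon 2, Zeta 5

Standard divisor: 317628 ÷ 39 ≈ 8144.308.
Standard quotas: Alpha 1.4622, Beta 3.0172, Gamma 15.8352, Delta 12.1394, Epsilon 2.0105, Zeta 4.5354.
Lower quotas: Alpha 1, Beta 3, Gamma 15, Delta 12, Epsilon 2, Zeta 4 (sum 37, leaving 2 seats).
Remainders in descending order: Gamma 0.8352, Zeta 0.5354, Alpha 0.4622, Delta 0.1394, Beta 0.0172, Epsilon 0.0105.
The surplus seats go to Gamma, Zeta.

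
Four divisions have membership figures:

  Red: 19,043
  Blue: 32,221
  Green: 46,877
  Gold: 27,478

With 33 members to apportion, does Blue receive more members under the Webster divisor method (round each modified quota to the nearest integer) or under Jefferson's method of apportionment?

Webster: Red 5, Blue 9, Green 12, Gold 7.
Jefferson: Red 5, Blue 8, Green 13, Gold 7.
Blue gets 9 under Webster and 8 under Jefferson.

Webster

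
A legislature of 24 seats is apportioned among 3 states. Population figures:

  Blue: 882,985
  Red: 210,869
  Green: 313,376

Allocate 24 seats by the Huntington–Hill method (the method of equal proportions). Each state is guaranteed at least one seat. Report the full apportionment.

With divisor 59044: modified quotas Blue 14.955, Red 3.571, Green 5.307.
Geometric-mean thresholds: Blue √(14·15)=14.491, Red √(3·4)=3.464, Green √(5·6)=5.477.
Each quota rounded against its threshold gives Blue 15, Red 4, Green 5 (total 24).

Blue 15; Red 4; Green 5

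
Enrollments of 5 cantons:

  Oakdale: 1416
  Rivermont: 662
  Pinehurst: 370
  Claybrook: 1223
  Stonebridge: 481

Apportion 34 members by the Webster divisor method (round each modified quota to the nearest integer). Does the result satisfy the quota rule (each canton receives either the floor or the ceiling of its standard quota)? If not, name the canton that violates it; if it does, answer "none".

Standard quotas: Oakdale 11.595, Rivermont 5.421, Pinehurst 3.030, Claybrook 10.015, Stonebridge 3.939.
Webster allocation: Oakdale 12, Rivermont 5, Pinehurst 3, Claybrook 10, Stonebridge 4.
Every allocation lies between the lower and upper quota.

none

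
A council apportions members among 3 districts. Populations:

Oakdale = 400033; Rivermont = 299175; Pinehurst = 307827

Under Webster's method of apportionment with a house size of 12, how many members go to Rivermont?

Standard divisor 1007035/12 ≈ 83919.583; standard quotas: Oakdale 4.767, Rivermont 3.565, Pinehurst 3.668.
Rounding to the nearest integer gives 5, 4, 4 = 13 seats, so the divisor must be adjusted.
With modified divisor 86700: modified quotas Oakdale 4.614, Rivermont 3.451, Pinehurst 3.550.
Rounding to the nearest integer: Oakdale 5, Rivermont 3, Pinehurst 4 (total 12).
Rivermont receives 3.

3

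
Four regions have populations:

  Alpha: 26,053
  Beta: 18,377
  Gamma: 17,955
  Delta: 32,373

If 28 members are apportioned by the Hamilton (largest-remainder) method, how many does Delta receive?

10

Total 94758; standard divisor 94758/28 ≈ 3384.214.
Standard quotas: Alpha 7.6984, Beta 5.4302, Gamma 5.3055, Delta 9.5659.
Lower quotas: Alpha 7, Beta 5, Gamma 5, Delta 9 (sum 26, leaving 2 seats).
Remainders in descending order: Alpha 0.6984, Delta 0.5659, Beta 0.4302, Gamma 0.3055.
The surplus seats go to Alpha, Delta.
Delta receives 10.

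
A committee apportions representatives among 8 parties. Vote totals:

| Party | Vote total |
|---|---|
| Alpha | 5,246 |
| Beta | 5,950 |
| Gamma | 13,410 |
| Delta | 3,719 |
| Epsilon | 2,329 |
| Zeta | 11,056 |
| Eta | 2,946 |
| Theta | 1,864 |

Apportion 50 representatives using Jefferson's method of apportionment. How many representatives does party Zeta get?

12

Standard divisor 46520/50 ≈ 930.4; standard quotas: Alpha 5.638, Beta 6.395, Gamma 14.413, Delta 3.997, Epsilon 2.503, Zeta 11.883, Eta 3.166, Theta 2.003.
Rounding down gives 5, 6, 14, 3, 2, 11, 3, 2 = 46 seats, so the divisor must be adjusted.
With modified divisor 860: modified quotas Alpha 6.100, Beta 6.919, Gamma 15.593, Delta 4.324, Epsilon 2.708, Zeta 12.856, Eta 3.426, Theta 2.167.
Rounding down: Alpha 6, Beta 6, Gamma 15, Delta 4, Epsilon 2, Zeta 12, Eta 3, Theta 2 (total 50).
Zeta receives 12.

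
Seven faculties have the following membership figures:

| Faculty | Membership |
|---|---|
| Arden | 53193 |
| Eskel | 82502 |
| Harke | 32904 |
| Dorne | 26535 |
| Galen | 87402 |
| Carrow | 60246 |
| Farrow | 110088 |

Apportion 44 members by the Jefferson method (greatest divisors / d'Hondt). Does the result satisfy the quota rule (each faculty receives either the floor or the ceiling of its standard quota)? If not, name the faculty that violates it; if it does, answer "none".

Standard quotas: Arden 5.168, Eskel 8.016, Harke 3.197, Dorne 2.578, Galen 8.492, Carrow 5.853, Farrow 10.696.
Jefferson allocation: Arden 5, Eskel 8, Harke 3, Dorne 2, Galen 9, Carrow 6, Farrow 11.
Every allocation lies between the lower and upper quota.

none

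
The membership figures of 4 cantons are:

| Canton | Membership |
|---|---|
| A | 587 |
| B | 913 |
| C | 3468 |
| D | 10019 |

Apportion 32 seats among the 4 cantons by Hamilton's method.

A 1; B 2; C 8; D 21

Total 14987; standard divisor 14987/32 ≈ 468.344.
Standard quotas: A 1.2534, B 1.9494, C 7.4048, D 21.3924.
Lower quotas: A 1, B 1, C 7, D 21 (sum 30, leaving 2 seats).
Remainders in descending order: B 0.9494, C 0.4048, D 0.3924, A 0.2534.
The surplus seats go to B, C.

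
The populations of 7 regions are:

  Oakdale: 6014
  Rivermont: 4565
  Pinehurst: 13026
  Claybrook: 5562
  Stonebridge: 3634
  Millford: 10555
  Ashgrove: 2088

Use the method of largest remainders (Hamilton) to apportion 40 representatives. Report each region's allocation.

Total 45444; standard divisor 45444/40 ≈ 1136.1.
Standard quotas: Oakdale 5.2935, Rivermont 4.0181, Pinehurst 11.4655, Claybrook 4.8957, Stonebridge 3.1987, Millford 9.2906, Ashgrove 1.8379.
Lower quotas: Oakdale 5, Rivermont 4, Pinehurst 11, Claybrook 4, Stonebridge 3, Millford 9, Ashgrove 1 (sum 37, leaving 3 seats).
Remainders in descending order: Claybrook 0.8957, Ashgrove 0.8379, Pinehurst 0.4655, Oakdale 0.2935, Millford 0.2906, Stonebridge 0.1987, Rivermont 0.0181.
The surplus seats go to Claybrook, Ashgrove, Pinehurst.

Oakdale: 5; Rivermont: 4; Pinehurst: 12; Claybrook: 5; Stonebridge: 3; Millford: 9; Ashgrove: 2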